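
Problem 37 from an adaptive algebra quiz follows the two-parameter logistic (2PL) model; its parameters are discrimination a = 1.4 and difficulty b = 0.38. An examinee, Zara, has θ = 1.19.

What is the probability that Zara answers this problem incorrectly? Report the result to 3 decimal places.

0.243

P(θ) = 1 / (1 + exp(−a(θ − b)))
Exponent: 1.4 × (1.19 − 0.38) = 1.1340
1/(1 + e^{-1.1340}) = 0.7566
P(incorrect) = 1 − 0.7566 = 0.2434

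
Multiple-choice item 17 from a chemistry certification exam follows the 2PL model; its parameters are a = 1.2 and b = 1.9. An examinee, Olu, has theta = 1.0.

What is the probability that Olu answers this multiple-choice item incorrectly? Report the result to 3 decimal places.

0.746

P(theta) = 1 / (1 + exp(−a(theta − b)))
Exponent: 1.2 × (1.0 − 1.9) = -1.0800
1/(1 + e^{1.0800}) = 0.2535
P(incorrect) = 1 − 0.2535 = 0.7465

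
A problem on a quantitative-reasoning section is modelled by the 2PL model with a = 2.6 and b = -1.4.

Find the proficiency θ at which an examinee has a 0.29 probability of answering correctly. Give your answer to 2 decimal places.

-1.74

P(θ) = 1 / (1 + exp(−a(θ − b)))
logit = ln(0.2900/0.7100) = -0.8954
θ = b + logit/(a) = -1.4 + (-0.8954)/2.6000 = -1.7444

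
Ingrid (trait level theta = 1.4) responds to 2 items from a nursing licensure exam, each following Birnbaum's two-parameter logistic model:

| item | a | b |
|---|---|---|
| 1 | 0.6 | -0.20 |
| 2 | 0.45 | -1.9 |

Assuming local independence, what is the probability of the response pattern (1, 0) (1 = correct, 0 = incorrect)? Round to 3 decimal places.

P(theta) = 1 / (1 + exp(−a(theta − b)))
P_1 = 1/(1+e^{-0.9600}) = 0.7231
P_2 = 1/(1+e^{-1.4850}) = 0.8153
L = P_1 × (1−P_2) = 0.7231 × 0.1847 = 0.13354

0.134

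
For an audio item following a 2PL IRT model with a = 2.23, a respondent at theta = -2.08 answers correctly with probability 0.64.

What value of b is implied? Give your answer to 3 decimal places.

-2.338

P(theta) = 1 / (1 + exp(−a(theta − b)))
logit(0.64) = ln(0.64/0.36) = 0.5754
b = theta − logit/(a) = -2.08 − 0.5754/2.2300 = -2.3380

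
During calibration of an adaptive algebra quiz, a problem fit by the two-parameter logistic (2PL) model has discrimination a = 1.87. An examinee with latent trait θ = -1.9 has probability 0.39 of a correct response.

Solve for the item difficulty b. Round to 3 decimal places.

P(θ) = 1 / (1 + exp(−a(θ − b)))
logit(0.39) = ln(0.39/0.61) = -0.4473
b = θ − logit/(a) = -1.9 − (-0.4473)/1.8700 = -1.6608

-1.661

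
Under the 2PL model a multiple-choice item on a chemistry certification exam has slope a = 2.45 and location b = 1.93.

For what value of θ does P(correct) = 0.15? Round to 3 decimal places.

P(θ) = 1 / (1 + exp(−a(θ − b)))
logit = ln(0.1500/0.8500) = -1.7346
θ = b + logit/(a) = 1.93 + (-1.7346)/2.4500 = 1.2220

1.222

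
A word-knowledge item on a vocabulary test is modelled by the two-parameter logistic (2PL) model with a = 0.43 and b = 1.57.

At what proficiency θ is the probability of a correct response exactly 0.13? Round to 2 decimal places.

P(θ) = 1 / (1 + exp(−a(θ − b)))
logit = ln(0.1300/0.8700) = -1.9010
θ = b + logit/(a) = 1.57 + (-1.9010)/0.4300 = -2.8508

-2.85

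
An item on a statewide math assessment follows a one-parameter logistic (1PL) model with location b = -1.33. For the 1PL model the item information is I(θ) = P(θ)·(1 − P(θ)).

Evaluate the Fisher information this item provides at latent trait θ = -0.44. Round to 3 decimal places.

0.206

P = 1/(1+e^{-0.8900}) = 0.7089
P(1−P) = 0.7089 × 0.2911 = 0.2064
I = P(1−P) = 0.20636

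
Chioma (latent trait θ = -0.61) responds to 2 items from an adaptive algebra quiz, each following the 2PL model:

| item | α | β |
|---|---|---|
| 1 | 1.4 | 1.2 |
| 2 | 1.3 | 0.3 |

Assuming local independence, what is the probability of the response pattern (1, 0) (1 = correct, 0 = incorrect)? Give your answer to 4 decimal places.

P(θ) = 1 / (1 + exp(−α(θ − β)))
P_1 = 1/(1+e^{2.5340}) = 0.0735
P_2 = 1/(1+e^{1.1830}) = 0.2345
L = P_1 × (1−P_2) = 0.0735 × 0.7655 = 0.05627

0.0563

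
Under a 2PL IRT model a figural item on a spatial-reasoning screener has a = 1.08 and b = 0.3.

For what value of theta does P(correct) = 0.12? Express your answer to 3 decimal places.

-1.545

P(theta) = 1 / (1 + exp(−a(theta − b)))
logit = ln(0.1200/0.8800) = -1.9924
theta = b + logit/(a) = 0.3 + (-1.9924)/1.0800 = -1.5448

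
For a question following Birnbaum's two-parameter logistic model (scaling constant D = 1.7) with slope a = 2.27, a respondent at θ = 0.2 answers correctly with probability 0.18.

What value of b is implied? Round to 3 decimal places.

0.593

P(θ) = 1 / (1 + exp(−D·a(θ − b)))
logit(0.18) = ln(0.18/0.82) = -1.5163
b = θ − logit/(1.7·a) = 0.2 − (-1.5163)/3.8590 = 0.5929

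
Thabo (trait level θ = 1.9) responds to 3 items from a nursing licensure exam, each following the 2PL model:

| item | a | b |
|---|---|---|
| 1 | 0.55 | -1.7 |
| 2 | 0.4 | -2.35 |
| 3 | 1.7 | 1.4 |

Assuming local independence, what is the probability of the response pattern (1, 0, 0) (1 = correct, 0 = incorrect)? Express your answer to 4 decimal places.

P(θ) = 1 / (1 + exp(−a(θ − b)))
P_1 = 1/(1+e^{-1.9800}) = 0.8787
P_2 = 1/(1+e^{-1.7000}) = 0.8455
P_3 = 1/(1+e^{-0.8500}) = 0.7006
L = P_1 × (1−P_2) × (1−P_3) = 0.8787 × 0.1545 × 0.2994 = 0.04064

0.0406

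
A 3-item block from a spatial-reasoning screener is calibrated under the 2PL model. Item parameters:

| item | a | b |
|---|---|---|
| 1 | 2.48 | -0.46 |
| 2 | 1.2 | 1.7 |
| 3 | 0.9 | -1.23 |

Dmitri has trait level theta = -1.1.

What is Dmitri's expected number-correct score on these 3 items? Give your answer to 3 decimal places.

0.733

P(theta) = 1 / (1 + exp(−a(theta − b)))
P_1 = 1/(1+e^{1.5872}) = 0.1698
P_2 = 1/(1+e^{3.3600}) = 0.0336
P_3 = 1/(1+e^{-0.1170}) = 0.5292
E[score] = 0.1698 + 0.0336 + 0.5292 = 0.7326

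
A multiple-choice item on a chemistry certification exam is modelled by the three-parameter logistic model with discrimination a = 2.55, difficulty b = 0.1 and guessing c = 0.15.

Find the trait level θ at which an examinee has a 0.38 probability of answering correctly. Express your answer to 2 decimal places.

P(θ) = c + (1 − c) · 1 / (1 + exp(−a(θ − b)))
Remove guessing floor: (0.38 − 0.15)/(1 − 0.15) = 0.2706
logit = ln(0.2706/0.7294) = -0.9916
θ = b + logit/(a) = 0.1 + (-0.9916)/2.5500 = -0.2889

-0.29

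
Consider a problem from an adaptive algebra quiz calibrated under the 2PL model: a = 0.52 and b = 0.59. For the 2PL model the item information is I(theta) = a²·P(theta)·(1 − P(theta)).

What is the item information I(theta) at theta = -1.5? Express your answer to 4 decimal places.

0.0510

P = 1/(1+e^{1.0868}) = 0.2522
P(1−P) = 0.2522 × 0.7478 = 0.1886
I = a² × P(1−P) = 0.52² × 0.1886 = 0.05100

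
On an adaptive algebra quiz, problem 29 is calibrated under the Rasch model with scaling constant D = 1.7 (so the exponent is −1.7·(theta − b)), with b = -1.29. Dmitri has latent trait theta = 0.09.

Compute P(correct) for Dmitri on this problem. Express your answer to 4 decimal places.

0.9126

P(theta) = 1 / (1 + exp(−D·(theta − b)))
Exponent: 1.7 × (0.09 − (-1.29)) = 2.3460
1/(1 + e^{-2.3460}) = 0.9126
P = 0.9126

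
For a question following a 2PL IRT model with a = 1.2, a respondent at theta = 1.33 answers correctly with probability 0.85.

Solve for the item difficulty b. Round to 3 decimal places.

-0.116

P(theta) = 1 / (1 + exp(−a(theta − b)))
logit(0.85) = ln(0.85/0.15) = 1.7346
b = theta − logit/(a) = 1.33 − 1.7346/1.2000 = -0.1155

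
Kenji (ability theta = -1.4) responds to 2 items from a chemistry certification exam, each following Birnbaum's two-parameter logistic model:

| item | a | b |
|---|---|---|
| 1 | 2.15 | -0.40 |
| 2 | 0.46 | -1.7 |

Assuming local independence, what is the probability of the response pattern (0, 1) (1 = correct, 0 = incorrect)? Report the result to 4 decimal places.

P(theta) = 1 / (1 + exp(−a(theta − b)))
P_1 = 1/(1+e^{2.1500}) = 0.1043
P_2 = 1/(1+e^{-0.1380}) = 0.5344
L = (1−P_1) × P_2 = 0.8957 × 0.5344 = 0.47869

0.4787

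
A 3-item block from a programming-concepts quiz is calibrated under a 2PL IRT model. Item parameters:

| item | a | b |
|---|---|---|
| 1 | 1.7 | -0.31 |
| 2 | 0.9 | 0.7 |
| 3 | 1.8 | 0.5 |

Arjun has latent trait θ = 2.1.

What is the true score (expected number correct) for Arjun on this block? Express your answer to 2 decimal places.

2.71

P(θ) = 1 / (1 + exp(−a(θ − b)))
P_1 = 1/(1+e^{-4.0970}) = 0.9836
P_2 = 1/(1+e^{-1.2600}) = 0.7790
P_3 = 1/(1+e^{-2.8800}) = 0.9468
E[score] = 0.9836 + 0.7790 + 0.9468 = 2.7095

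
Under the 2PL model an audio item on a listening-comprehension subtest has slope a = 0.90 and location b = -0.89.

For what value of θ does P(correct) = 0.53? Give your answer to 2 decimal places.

P(θ) = 1 / (1 + exp(−a(θ − b)))
logit = ln(0.5300/0.4700) = 0.1201
θ = b + logit/(a) = -0.89 + 0.1201/0.9000 = -0.7565

-0.76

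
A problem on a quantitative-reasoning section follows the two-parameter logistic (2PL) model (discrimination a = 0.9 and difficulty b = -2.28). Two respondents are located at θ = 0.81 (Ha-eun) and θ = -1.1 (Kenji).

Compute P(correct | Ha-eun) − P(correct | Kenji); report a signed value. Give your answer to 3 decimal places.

P(θ) = 1 / (1 + exp(−a(θ − b)))
P(Ha-eun) = 0.9416  [exponent 2.7810]
P(Kenji) = 0.7431  [exponent 1.0620]
Difference = 0.9416 − 0.7431 = 0.1986

0.199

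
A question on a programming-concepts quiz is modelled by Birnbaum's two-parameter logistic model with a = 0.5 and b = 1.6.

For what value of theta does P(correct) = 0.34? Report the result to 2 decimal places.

0.27

P(theta) = 1 / (1 + exp(−a(theta − b)))
logit = ln(0.3400/0.6600) = -0.6633
theta = b + logit/(a) = 1.6 + (-0.6633)/0.5000 = 0.2734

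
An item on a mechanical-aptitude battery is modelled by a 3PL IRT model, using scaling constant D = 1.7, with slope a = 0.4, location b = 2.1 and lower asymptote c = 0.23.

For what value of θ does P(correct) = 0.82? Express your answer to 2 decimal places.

3.85

P(θ) = c + (1 − c) · 1 / (1 + exp(−D·a(θ − b)))
Remove guessing floor: (0.82 − 0.23)/(1 − 0.23) = 0.7662
logit = ln(0.7662/0.2338) = 1.1872
θ = b + logit/(1.7·a) = 2.1 + 1.1872/0.6800 = 3.8458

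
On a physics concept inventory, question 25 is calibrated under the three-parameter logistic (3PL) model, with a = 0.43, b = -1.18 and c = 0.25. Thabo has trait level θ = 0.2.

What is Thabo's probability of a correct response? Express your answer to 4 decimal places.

0.7331

P(θ) = c + (1 − c) · 1 / (1 + exp(−a(θ − b)))
Exponent: 0.43 × (0.2 − (-1.18)) = 0.5934
1/(1 + e^{-0.5934}) = 0.6441
P = 0.25 + 0.75 × 0.6441 = 0.7331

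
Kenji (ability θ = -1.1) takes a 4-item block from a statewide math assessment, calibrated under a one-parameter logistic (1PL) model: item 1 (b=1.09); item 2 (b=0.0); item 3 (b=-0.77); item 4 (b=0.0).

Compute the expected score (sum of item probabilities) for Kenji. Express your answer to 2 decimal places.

1.02

P(θ) = 1 / (1 + exp(−(θ − b)))
P_1 = 1/(1+e^{2.1900}) = 0.1007
P_2 = 1/(1+e^{1.1000}) = 0.2497
P_3 = 1/(1+e^{0.3300}) = 0.4182
P_4 = 1/(1+e^{1.1000}) = 0.2497
E[score] = 0.1007 + 0.2497 + 0.4182 + 0.2497 = 1.0184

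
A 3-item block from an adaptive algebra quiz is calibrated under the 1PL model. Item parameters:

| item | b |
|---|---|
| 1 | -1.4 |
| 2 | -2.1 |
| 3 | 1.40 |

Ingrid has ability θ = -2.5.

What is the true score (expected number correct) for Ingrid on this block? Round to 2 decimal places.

P(θ) = 1 / (1 + exp(−(θ − b)))
P_1 = 1/(1+e^{1.1000}) = 0.2497
P_2 = 1/(1+e^{0.4000}) = 0.4013
P_3 = 1/(1+e^{3.9000}) = 0.0198
E[score] = 0.2497 + 0.4013 + 0.0198 = 0.6709

0.67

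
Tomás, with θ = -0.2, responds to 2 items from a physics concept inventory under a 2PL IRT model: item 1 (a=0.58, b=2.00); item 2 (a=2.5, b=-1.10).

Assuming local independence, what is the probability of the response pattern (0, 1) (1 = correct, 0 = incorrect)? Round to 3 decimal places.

0.707

P(θ) = 1 / (1 + exp(−a(θ − b)))
P_1 = 1/(1+e^{1.2760}) = 0.2182
P_2 = 1/(1+e^{-2.2500}) = 0.9047
L = (1−P_1) × P_2 = 0.7818 × 0.9047 = 0.70723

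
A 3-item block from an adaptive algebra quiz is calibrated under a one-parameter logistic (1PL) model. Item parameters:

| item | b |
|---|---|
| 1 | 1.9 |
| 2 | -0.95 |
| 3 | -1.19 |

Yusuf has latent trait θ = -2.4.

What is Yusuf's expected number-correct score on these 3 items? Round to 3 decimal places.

P(θ) = 1 / (1 + exp(−(θ − b)))
P_1 = 1/(1+e^{4.3000}) = 0.0134
P_2 = 1/(1+e^{1.4500}) = 0.1900
P_3 = 1/(1+e^{1.2100}) = 0.2297
E[score] = 0.0134 + 0.1900 + 0.2297 = 0.4331

0.433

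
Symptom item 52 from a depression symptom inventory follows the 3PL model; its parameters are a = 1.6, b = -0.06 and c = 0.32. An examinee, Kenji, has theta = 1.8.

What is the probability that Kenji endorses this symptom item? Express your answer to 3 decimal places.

P(theta) = c + (1 − c) · 1 / (1 + exp(−a(theta − b)))
Exponent: 1.6 × (1.8 − (-0.06)) = 2.9760
1/(1 + e^{-2.9760}) = 0.9515
P = 0.32 + 0.68 × 0.9515 = 0.9670

0.967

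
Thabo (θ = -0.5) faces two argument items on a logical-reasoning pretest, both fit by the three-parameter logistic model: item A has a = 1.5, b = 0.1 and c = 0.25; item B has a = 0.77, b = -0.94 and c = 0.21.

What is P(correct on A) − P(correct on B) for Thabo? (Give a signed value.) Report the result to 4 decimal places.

-0.2045

P(θ) = c + (1 − c) · 1 / (1 + exp(−a(θ − b)))
P_A = 0.4668
P_B = 0.6713
P_A − P_B = -0.2045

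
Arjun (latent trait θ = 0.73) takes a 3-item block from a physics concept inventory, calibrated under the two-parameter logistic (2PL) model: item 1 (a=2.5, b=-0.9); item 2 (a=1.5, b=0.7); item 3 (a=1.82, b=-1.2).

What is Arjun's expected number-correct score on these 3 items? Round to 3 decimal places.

P(θ) = 1 / (1 + exp(−a(θ − b)))
P_1 = 1/(1+e^{-4.0750}) = 0.9833
P_2 = 1/(1+e^{-0.0450}) = 0.5112
P_3 = 1/(1+e^{-3.5126}) = 0.9710
E[score] = 0.9833 + 0.5112 + 0.9710 = 2.4656

2.466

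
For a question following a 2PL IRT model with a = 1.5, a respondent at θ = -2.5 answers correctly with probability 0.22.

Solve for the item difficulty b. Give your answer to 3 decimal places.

P(θ) = 1 / (1 + exp(−a(θ − b)))
logit(0.22) = ln(0.22/0.78) = -1.2657
b = θ − logit/(a) = -2.5 − (-1.2657)/1.5000 = -1.6562

-1.656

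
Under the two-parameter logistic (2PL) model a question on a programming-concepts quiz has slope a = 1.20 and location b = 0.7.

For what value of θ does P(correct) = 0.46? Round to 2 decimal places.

0.57

P(θ) = 1 / (1 + exp(−a(θ − b)))
logit = ln(0.4600/0.5400) = -0.1603
θ = b + logit/(a) = 0.7 + (-0.1603)/1.2000 = 0.5664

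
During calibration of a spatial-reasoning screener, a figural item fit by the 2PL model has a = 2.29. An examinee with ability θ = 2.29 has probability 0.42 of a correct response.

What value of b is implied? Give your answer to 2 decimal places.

2.43

P(θ) = 1 / (1 + exp(−a(θ − b)))
logit(0.42) = ln(0.42/0.58) = -0.3228
b = θ − logit/(a) = 2.29 − (-0.3228)/2.2900 = 2.4309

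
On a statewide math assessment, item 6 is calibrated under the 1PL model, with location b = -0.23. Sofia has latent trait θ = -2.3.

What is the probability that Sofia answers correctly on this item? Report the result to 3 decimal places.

0.112

P(θ) = 1 / (1 + exp(−(θ − b)))
Exponent: (-2.3 − (-0.23)) = -2.0700
1/(1 + e^{2.0700}) = 0.1120
P = 0.1120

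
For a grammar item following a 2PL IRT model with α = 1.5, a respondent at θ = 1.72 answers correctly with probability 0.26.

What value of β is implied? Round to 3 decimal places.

2.417

P(θ) = 1 / (1 + exp(−α(θ − β)))
logit(0.26) = ln(0.26/0.74) = -1.0460
β = θ − logit/(α) = 1.72 − (-1.0460)/1.5000 = 2.4173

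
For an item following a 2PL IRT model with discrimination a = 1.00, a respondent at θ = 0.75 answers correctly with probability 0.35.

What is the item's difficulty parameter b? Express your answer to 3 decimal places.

1.369

P(θ) = 1 / (1 + exp(−a(θ − b)))
logit(0.35) = ln(0.35/0.65) = -0.6190
b = θ − logit/(a) = 0.75 − (-0.6190)/1.0000 = 1.3690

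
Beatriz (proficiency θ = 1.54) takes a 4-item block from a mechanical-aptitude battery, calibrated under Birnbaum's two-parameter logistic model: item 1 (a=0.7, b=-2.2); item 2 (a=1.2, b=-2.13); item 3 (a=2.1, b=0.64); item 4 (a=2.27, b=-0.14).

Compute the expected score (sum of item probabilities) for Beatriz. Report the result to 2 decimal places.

3.77

P(θ) = 1 / (1 + exp(−a(θ − b)))
P_1 = 1/(1+e^{-2.6180}) = 0.9320
P_2 = 1/(1+e^{-4.4040}) = 0.9879
P_3 = 1/(1+e^{-1.8900}) = 0.8688
P_4 = 1/(1+e^{-3.8136}) = 0.9784
E[score] = 0.9320 + 0.9879 + 0.8688 + 0.9784 = 3.7671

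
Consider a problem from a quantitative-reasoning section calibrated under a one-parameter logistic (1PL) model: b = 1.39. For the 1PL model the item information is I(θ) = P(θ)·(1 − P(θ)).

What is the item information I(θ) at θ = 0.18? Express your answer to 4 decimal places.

0.1769

P = 1/(1+e^{1.2100}) = 0.2297
P(1−P) = 0.2297 × 0.7703 = 0.1769
I = P(1−P) = 0.17694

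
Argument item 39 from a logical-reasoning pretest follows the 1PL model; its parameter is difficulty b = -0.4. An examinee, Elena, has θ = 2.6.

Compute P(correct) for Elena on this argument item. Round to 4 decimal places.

P(θ) = 1 / (1 + exp(−(θ − b)))
Exponent: (2.6 − (-0.4)) = 3.0000
1/(1 + e^{-3.0000}) = 0.9526
P = 0.9526

0.9526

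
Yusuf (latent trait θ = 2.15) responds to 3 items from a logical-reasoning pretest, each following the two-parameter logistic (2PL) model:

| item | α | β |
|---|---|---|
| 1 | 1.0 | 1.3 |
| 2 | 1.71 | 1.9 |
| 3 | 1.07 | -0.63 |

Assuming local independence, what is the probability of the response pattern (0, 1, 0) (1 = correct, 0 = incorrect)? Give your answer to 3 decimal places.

P(θ) = 1 / (1 + exp(−α(θ − β)))
P_1 = 1/(1+e^{-0.8500}) = 0.7006
P_2 = 1/(1+e^{-0.4275}) = 0.6053
P_3 = 1/(1+e^{-2.9746}) = 0.9514
L = (1−P_1) × P_2 × (1−P_3) = 0.2994 × 0.6053 × 0.0486 = 0.00881

0.009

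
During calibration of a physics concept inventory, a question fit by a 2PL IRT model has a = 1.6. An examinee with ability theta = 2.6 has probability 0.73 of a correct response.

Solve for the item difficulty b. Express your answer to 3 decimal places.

1.978

P(theta) = 1 / (1 + exp(−a(theta − b)))
logit(0.73) = ln(0.73/0.27) = 0.9946
b = theta − logit/(a) = 2.6 − 0.9946/1.6000 = 1.9784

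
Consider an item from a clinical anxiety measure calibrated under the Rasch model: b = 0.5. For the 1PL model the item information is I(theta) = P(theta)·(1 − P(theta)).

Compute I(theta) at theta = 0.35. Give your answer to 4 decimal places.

P = 1/(1+e^{0.1500}) = 0.4626
P(1−P) = 0.4626 × 0.5374 = 0.2486
I = P(1−P) = 0.24860

0.2486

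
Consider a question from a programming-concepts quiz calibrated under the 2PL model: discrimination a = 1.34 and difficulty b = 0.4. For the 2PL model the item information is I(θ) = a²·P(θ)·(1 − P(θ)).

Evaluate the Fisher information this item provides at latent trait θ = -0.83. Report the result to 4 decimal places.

0.2430

P = 1/(1+e^{1.6482}) = 0.1614
P(1−P) = 0.1614 × 0.8386 = 0.1353
I = a² × P(1−P) = 1.34² × 0.1353 = 0.24298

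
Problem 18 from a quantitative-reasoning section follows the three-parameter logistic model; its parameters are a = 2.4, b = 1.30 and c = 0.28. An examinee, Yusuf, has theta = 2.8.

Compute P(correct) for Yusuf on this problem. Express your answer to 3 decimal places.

0.981

P(theta) = c + (1 − c) · 1 / (1 + exp(−a(theta − b)))
Exponent: 2.4 × (2.8 − 1.30) = 3.6000
1/(1 + e^{-3.6000}) = 0.9734
P = 0.28 + 0.72 × 0.9734 = 0.9809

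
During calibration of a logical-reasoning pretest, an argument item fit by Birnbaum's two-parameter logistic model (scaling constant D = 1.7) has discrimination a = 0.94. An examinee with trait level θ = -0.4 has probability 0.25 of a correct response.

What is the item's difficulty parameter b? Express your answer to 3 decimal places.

0.287

P(θ) = 1 / (1 + exp(−D·a(θ − b)))
logit(0.25) = ln(0.25/0.75) = -1.0986
b = θ − logit/(1.7·a) = -0.4 − (-1.0986)/1.5980 = 0.2875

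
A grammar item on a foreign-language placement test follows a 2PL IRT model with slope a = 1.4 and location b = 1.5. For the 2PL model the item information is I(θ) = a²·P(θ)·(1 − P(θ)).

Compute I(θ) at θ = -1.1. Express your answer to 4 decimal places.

P = 1/(1+e^{3.6400}) = 0.0256
P(1−P) = 0.0256 × 0.9744 = 0.0249
I = a² × P(1−P) = 1.4² × 0.0249 = 0.04886

0.0489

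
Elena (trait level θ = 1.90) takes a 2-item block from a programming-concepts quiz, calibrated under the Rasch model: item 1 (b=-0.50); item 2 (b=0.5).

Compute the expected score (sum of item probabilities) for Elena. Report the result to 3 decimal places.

P(θ) = 1 / (1 + exp(−(θ − b)))
P_1 = 1/(1+e^{-2.4000}) = 0.9168
P_2 = 1/(1+e^{-1.4000}) = 0.8022
E[score] = 0.9168 + 0.8022 = 1.7190

1.719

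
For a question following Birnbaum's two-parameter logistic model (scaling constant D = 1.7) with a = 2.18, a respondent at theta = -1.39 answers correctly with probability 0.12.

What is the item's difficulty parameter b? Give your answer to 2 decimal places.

-0.85

P(theta) = 1 / (1 + exp(−D·a(theta − b)))
logit(0.12) = ln(0.12/0.88) = -1.9924
b = theta − logit/(1.7·a) = -1.39 − (-1.9924)/3.7060 = -0.8524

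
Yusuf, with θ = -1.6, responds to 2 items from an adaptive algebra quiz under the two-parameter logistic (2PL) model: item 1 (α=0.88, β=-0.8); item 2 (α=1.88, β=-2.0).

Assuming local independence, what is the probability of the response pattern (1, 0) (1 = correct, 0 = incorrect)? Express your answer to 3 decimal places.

P(θ) = 1 / (1 + exp(−α(θ − β)))
P_1 = 1/(1+e^{0.7040}) = 0.3309
P_2 = 1/(1+e^{-0.7520}) = 0.6796
L = P_1 × (1−P_2) = 0.3309 × 0.3204 = 0.10602

0.106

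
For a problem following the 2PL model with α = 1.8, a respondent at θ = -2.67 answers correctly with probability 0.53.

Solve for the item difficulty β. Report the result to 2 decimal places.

-2.74

P(θ) = 1 / (1 + exp(−α(θ − β)))
logit(0.53) = ln(0.53/0.47) = 0.1201
β = θ − logit/(α) = -2.67 − 0.1201/1.8000 = -2.7367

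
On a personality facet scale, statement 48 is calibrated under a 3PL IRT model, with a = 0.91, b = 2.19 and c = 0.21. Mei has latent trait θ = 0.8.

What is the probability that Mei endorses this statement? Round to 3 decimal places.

0.384

P(θ) = c + (1 − c) · 1 / (1 + exp(−a(θ − b)))
Exponent: 0.91 × (0.8 − 2.19) = -1.2649
1/(1 + e^{1.2649}) = 0.2201
P = 0.21 + 0.79 × 0.2201 = 0.3839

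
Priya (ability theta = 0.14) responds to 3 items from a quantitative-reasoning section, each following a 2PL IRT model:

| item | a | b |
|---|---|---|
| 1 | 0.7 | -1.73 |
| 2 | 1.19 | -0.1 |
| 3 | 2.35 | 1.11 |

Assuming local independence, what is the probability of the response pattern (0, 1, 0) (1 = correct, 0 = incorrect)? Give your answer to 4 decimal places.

0.1101

P(theta) = 1 / (1 + exp(−a(theta − b)))
P_1 = 1/(1+e^{-1.3090}) = 0.7873
P_2 = 1/(1+e^{-0.2856}) = 0.5709
P_3 = 1/(1+e^{2.2795}) = 0.0928
L = (1−P_1) × P_2 × (1−P_3) = 0.2127 × 0.5709 × 0.9072 = 0.11014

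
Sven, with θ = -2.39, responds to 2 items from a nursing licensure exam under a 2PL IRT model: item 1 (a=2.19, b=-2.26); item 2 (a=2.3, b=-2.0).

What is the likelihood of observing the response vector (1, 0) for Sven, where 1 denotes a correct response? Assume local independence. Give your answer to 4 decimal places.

0.3049

P(θ) = 1 / (1 + exp(−a(θ − b)))
P_1 = 1/(1+e^{0.2847}) = 0.4293
P_2 = 1/(1+e^{0.8970}) = 0.2897
L = P_1 × (1−P_2) = 0.4293 × 0.7103 = 0.30495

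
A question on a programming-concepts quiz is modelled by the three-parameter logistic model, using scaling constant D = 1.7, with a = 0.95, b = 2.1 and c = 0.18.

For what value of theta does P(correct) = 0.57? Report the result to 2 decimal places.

2.04

P(theta) = c + (1 − c) · 1 / (1 + exp(−D·a(theta − b)))
Remove guessing floor: (0.57 − 0.18)/(1 − 0.18) = 0.4756
logit = ln(0.4756/0.5244) = -0.0976
theta = b + logit/(1.7·a) = 2.1 + (-0.0976)/1.6150 = 2.0395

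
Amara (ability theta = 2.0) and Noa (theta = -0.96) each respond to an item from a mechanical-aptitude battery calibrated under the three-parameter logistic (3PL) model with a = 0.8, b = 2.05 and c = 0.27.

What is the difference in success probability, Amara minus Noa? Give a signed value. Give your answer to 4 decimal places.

0.2974

P(theta) = c + (1 − c) · 1 / (1 + exp(−a(theta − b)))
P(Amara) = 0.6277  [exponent -0.0400]
P(Noa) = 0.3303  [exponent -2.4080]
Difference = 0.6277 − 0.3303 = 0.2974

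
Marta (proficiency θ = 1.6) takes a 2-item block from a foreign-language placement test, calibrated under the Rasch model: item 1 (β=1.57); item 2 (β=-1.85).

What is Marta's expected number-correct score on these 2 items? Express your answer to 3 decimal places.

P(θ) = 1 / (1 + exp(−(θ − β)))
P_1 = 1/(1+e^{-0.0300}) = 0.5075
P_2 = 1/(1+e^{-3.4500}) = 0.9692
E[score] = 0.5075 + 0.9692 = 1.4767

1.477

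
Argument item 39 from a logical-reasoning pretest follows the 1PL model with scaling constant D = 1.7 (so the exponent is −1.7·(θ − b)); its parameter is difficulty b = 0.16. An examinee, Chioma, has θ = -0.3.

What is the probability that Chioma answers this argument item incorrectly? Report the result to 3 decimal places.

0.686

P(θ) = 1 / (1 + exp(−D·(θ − b)))
Exponent: 1.7 × (-0.3 − 0.16) = -0.7820
1/(1 + e^{0.7820}) = 0.3139
P = 0.3139
P(incorrect) = 1 − 0.3139 = 0.6861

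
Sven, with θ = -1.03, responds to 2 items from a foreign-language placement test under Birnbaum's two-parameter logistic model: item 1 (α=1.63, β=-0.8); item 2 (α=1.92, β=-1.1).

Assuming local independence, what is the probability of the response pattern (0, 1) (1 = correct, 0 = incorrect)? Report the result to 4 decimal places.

0.3162

P(θ) = 1 / (1 + exp(−α(θ − β)))
P_1 = 1/(1+e^{0.3749}) = 0.4074
P_2 = 1/(1+e^{-0.1344}) = 0.5335
L = (1−P_1) × P_2 = 0.5926 × 0.5335 = 0.31620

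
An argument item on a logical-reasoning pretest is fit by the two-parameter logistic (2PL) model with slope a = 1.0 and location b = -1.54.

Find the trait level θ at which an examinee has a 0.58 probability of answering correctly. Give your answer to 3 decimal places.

-1.217

P(θ) = 1 / (1 + exp(−a(θ − b)))
logit = ln(0.5800/0.4200) = 0.3228
θ = b + logit/(a) = -1.54 + 0.3228/1.0000 = -1.2172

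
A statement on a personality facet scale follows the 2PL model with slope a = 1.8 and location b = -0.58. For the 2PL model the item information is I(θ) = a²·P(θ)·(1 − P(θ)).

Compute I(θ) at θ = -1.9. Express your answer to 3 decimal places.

0.252

P = 1/(1+e^{2.3760}) = 0.0850
P(1−P) = 0.0850 × 0.9150 = 0.0778
I = a² × P(1−P) = 1.8² × 0.0778 = 0.25205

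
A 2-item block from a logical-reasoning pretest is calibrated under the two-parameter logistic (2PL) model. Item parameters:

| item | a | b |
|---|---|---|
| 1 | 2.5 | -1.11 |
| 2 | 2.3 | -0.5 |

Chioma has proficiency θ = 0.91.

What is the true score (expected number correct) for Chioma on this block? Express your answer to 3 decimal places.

1.956

P(θ) = 1 / (1 + exp(−a(θ − b)))
P_1 = 1/(1+e^{-5.0500}) = 0.9936
P_2 = 1/(1+e^{-3.2430}) = 0.9624
E[score] = 0.9936 + 0.9624 = 1.9561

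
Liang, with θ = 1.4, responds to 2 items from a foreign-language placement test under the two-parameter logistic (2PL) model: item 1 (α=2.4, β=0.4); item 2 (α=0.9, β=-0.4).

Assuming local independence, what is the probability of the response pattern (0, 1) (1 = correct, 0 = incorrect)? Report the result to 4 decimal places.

0.0694

P(θ) = 1 / (1 + exp(−α(θ − β)))
P_1 = 1/(1+e^{-2.4000}) = 0.9168
P_2 = 1/(1+e^{-1.6200}) = 0.8348
L = (1−P_1) × P_2 = 0.0832 × 0.8348 = 0.06943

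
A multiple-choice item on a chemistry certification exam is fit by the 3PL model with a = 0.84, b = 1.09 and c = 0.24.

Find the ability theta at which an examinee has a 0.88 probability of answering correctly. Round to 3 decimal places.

P(theta) = c + (1 − c) · 1 / (1 + exp(−a(theta − b)))
Remove guessing floor: (0.88 − 0.24)/(1 − 0.24) = 0.8421
logit = ln(0.8421/0.1579) = 1.6740
theta = b + logit/(a) = 1.09 + 1.6740/0.8400 = 3.0828

3.083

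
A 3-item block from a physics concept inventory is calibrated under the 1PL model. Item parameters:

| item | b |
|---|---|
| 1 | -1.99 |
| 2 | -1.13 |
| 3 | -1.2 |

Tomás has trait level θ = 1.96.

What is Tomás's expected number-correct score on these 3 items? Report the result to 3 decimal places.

2.897

P(θ) = 1 / (1 + exp(−(θ − b)))
P_1 = 1/(1+e^{-3.9500}) = 0.9811
P_2 = 1/(1+e^{-3.0900}) = 0.9565
P_3 = 1/(1+e^{-3.1600}) = 0.9593
E[score] = 0.9811 + 0.9565 + 0.9593 = 2.8969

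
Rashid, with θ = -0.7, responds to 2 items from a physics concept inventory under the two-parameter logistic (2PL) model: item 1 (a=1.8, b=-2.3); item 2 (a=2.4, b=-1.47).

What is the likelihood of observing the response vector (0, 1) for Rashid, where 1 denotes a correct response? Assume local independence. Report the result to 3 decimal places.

0.046

P(θ) = 1 / (1 + exp(−a(θ − b)))
P_1 = 1/(1+e^{-2.8800}) = 0.9468
P_2 = 1/(1+e^{-1.8480}) = 0.8639
L = (1−P_1) × P_2 = 0.0532 × 0.8639 = 0.04592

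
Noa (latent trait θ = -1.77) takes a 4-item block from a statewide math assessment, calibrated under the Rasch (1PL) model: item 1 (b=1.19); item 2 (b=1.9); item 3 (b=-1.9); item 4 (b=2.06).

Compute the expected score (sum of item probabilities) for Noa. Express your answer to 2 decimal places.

0.63

P(θ) = 1 / (1 + exp(−(θ − b)))
P_1 = 1/(1+e^{2.9600}) = 0.0493
P_2 = 1/(1+e^{3.6700}) = 0.0248
P_3 = 1/(1+e^{-0.1300}) = 0.5325
P_4 = 1/(1+e^{3.8300}) = 0.0212
E[score] = 0.0493 + 0.0248 + 0.5325 + 0.0212 = 0.6278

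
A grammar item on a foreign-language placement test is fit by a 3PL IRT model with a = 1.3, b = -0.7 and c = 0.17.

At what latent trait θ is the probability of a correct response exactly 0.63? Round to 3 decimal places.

P(θ) = c + (1 − c) · 1 / (1 + exp(−a(θ − b)))
Remove guessing floor: (0.63 − 0.17)/(1 − 0.17) = 0.5542
logit = ln(0.5542/0.4458) = 0.2177
θ = b + logit/(a) = -0.7 + 0.2177/1.3000 = -0.5325

-0.533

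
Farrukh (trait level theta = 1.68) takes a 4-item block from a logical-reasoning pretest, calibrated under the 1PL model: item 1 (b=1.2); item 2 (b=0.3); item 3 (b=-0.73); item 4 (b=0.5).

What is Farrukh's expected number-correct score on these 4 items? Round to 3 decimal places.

3.099

P(theta) = 1 / (1 + exp(−(theta − b)))
P_1 = 1/(1+e^{-0.4800}) = 0.6177
P_2 = 1/(1+e^{-1.3800}) = 0.7990
P_3 = 1/(1+e^{-2.4100}) = 0.9176
P_4 = 1/(1+e^{-1.1800}) = 0.7649
E[score] = 0.6177 + 0.7990 + 0.9176 + 0.7649 = 3.0993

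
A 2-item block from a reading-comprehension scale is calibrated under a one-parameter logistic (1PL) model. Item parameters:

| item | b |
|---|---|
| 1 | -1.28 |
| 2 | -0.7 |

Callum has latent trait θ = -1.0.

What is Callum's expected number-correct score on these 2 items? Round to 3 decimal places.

0.995

P(θ) = 1 / (1 + exp(−(θ − b)))
P_1 = 1/(1+e^{-0.2800}) = 0.5695
P_2 = 1/(1+e^{0.3000}) = 0.4256
E[score] = 0.5695 + 0.4256 = 0.9951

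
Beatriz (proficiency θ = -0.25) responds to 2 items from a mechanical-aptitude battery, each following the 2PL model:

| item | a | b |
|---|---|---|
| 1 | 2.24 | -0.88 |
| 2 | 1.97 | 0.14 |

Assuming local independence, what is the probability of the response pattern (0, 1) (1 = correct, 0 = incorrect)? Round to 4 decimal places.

P(θ) = 1 / (1 + exp(−a(θ − b)))
P_1 = 1/(1+e^{-1.4112}) = 0.8040
P_2 = 1/(1+e^{0.7683}) = 0.3168
L = (1−P_1) × P_2 = 0.1960 × 0.3168 = 0.06212

0.0621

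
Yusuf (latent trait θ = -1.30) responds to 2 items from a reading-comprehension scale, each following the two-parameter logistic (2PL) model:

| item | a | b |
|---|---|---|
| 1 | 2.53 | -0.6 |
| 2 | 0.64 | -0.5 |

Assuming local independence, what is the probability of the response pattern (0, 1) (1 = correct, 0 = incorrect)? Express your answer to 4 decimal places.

0.3202

P(θ) = 1 / (1 + exp(−a(θ − b)))
P_1 = 1/(1+e^{1.7710}) = 0.1454
P_2 = 1/(1+e^{0.5120}) = 0.3747
L = (1−P_1) × P_2 = 0.8546 × 0.3747 = 0.32023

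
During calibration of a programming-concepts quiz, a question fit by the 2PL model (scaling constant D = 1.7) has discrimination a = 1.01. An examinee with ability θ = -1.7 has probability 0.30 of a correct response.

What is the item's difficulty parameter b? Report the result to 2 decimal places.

P(θ) = 1 / (1 + exp(−D·a(θ − b)))
logit(0.30) = ln(0.30/0.70) = -0.8473
b = θ − logit/(1.7·a) = -1.7 − (-0.8473)/1.7170 = -1.2065

-1.21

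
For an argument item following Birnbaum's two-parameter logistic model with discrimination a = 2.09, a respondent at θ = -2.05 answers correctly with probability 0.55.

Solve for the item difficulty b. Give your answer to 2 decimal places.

P(θ) = 1 / (1 + exp(−a(θ − b)))
logit(0.55) = ln(0.55/0.45) = 0.2007
b = θ − logit/(a) = -2.05 − 0.2007/2.0900 = -2.1460

-2.15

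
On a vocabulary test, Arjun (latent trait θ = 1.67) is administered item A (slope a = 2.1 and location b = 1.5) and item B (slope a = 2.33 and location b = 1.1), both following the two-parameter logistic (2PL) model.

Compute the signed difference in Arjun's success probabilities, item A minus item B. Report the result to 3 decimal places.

P(θ) = 1 / (1 + exp(−a(θ − b)))
P_A = 0.5883
P_B = 0.7905
P_A − P_B = -0.2022

-0.202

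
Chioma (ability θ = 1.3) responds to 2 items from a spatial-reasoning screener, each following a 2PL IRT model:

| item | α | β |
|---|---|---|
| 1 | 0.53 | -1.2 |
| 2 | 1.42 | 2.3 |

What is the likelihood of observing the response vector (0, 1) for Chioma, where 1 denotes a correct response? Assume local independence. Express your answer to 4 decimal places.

0.0409

P(θ) = 1 / (1 + exp(−α(θ − β)))
P_1 = 1/(1+e^{-1.3250}) = 0.7900
P_2 = 1/(1+e^{1.4200}) = 0.1947
L = (1−P_1) × P_2 = 0.2100 × 0.1947 = 0.04088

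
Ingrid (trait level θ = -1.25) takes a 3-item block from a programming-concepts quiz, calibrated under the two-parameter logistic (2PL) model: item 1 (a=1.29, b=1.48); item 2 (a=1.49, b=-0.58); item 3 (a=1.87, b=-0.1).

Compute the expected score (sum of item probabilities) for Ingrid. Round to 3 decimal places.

P(θ) = 1 / (1 + exp(−a(θ − b)))
P_1 = 1/(1+e^{3.5217}) = 0.0287
P_2 = 1/(1+e^{0.9983}) = 0.2693
P_3 = 1/(1+e^{2.1505}) = 0.1043
E[score] = 0.0287 + 0.2693 + 0.1043 = 0.4023

0.402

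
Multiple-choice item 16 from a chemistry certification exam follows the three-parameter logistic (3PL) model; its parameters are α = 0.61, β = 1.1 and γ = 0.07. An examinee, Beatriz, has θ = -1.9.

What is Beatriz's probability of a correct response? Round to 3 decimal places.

P(θ) = γ + (1 − γ) · 1 / (1 + exp(−α(θ − β)))
Exponent: 0.61 × (-1.9 − 1.1) = -1.8300
1/(1 + e^{1.8300}) = 0.1382
P = 0.07 + 0.93 × 0.1382 = 0.1986

0.199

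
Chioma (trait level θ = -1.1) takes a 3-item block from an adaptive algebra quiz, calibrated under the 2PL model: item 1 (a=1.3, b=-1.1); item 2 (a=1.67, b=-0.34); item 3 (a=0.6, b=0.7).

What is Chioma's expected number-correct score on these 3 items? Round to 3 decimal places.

P(θ) = 1 / (1 + exp(−a(θ − b)))
P_1 = 1/(1+e^{0.0000}) = 0.5000
P_2 = 1/(1+e^{1.2692}) = 0.2194
P_3 = 1/(1+e^{1.0800}) = 0.2535
E[score] = 0.5000 + 0.2194 + 0.2535 = 0.9729

0.973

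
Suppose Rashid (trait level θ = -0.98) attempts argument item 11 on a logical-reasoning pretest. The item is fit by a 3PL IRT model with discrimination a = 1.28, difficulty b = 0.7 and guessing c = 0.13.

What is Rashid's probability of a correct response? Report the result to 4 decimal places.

P(θ) = c + (1 − c) · 1 / (1 + exp(−a(θ − b)))
Exponent: 1.28 × (-0.98 − 0.7) = -2.1504
1/(1 + e^{2.1504}) = 0.1043
P = 0.13 + 0.87 × 0.1043 = 0.2207

0.2207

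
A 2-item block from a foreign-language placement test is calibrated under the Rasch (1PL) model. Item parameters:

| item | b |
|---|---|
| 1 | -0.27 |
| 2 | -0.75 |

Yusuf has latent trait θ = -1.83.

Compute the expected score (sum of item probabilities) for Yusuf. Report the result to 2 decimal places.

0.43

P(θ) = 1 / (1 + exp(−(θ − b)))
P_1 = 1/(1+e^{1.5600}) = 0.1736
P_2 = 1/(1+e^{1.0800}) = 0.2535
E[score] = 0.1736 + 0.2535 = 0.4272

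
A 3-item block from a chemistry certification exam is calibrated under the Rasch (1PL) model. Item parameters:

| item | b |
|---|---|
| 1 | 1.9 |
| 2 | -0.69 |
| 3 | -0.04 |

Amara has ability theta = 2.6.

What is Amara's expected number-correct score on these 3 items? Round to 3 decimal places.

P(theta) = 1 / (1 + exp(−(theta − b)))
P_1 = 1/(1+e^{-0.7000}) = 0.6682
P_2 = 1/(1+e^{-3.2900}) = 0.9641
P_3 = 1/(1+e^{-2.6400}) = 0.9334
E[score] = 0.6682 + 0.9641 + 0.9334 = 2.5657

2.566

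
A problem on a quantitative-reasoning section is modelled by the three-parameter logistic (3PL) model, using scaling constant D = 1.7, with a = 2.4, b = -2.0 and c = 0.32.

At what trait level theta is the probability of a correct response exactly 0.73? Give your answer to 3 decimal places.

-1.898

P(theta) = c + (1 − c) · 1 / (1 + exp(−D·a(theta − b)))
Remove guessing floor: (0.73 − 0.32)/(1 − 0.32) = 0.6029
logit = ln(0.6029/0.3971) = 0.4177
theta = b + logit/(1.7·a) = -2.0 + 0.4177/4.0800 = -1.8976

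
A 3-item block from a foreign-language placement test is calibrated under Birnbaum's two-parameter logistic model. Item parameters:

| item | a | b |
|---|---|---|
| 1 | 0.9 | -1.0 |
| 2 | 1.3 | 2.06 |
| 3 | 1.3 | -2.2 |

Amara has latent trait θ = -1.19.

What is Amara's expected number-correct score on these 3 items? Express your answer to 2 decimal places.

1.26

P(θ) = 1 / (1 + exp(−a(θ − b)))
P_1 = 1/(1+e^{0.1710}) = 0.4574
P_2 = 1/(1+e^{4.2250}) = 0.0144
P_3 = 1/(1+e^{-1.3130}) = 0.7880
E[score] = 0.4574 + 0.0144 + 0.7880 = 1.2598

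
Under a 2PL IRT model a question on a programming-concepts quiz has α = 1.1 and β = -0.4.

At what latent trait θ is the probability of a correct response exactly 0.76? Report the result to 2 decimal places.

0.65

P(θ) = 1 / (1 + exp(−α(θ − β)))
logit = ln(0.7600/0.2400) = 1.1527
θ = β + logit/(α) = -0.4 + 1.1527/1.1000 = 0.6479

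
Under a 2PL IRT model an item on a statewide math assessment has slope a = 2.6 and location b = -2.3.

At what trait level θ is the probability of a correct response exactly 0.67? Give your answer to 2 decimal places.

P(θ) = 1 / (1 + exp(−a(θ − b)))
logit = ln(0.6700/0.3300) = 0.7082
θ = b + logit/(a) = -2.3 + 0.7082/2.6000 = -2.0276

-2.03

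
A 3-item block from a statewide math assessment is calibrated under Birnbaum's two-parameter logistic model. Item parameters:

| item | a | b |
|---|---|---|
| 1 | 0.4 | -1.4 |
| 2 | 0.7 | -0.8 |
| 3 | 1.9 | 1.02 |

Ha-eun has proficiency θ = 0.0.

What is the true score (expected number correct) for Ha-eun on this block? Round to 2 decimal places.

P(θ) = 1 / (1 + exp(−a(θ − b)))
P_1 = 1/(1+e^{-0.5600}) = 0.6365
P_2 = 1/(1+e^{-0.5600}) = 0.6365
P_3 = 1/(1+e^{1.9380}) = 0.1259
E[score] = 0.6365 + 0.6365 + 0.1259 = 1.3988

1.40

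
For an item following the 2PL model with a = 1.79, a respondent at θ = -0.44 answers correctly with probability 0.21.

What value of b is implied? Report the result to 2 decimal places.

P(θ) = 1 / (1 + exp(−a(θ − b)))
logit(0.21) = ln(0.21/0.79) = -1.3249
b = θ − logit/(a) = -0.44 − (-1.3249)/1.7900 = 0.3002

0.30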